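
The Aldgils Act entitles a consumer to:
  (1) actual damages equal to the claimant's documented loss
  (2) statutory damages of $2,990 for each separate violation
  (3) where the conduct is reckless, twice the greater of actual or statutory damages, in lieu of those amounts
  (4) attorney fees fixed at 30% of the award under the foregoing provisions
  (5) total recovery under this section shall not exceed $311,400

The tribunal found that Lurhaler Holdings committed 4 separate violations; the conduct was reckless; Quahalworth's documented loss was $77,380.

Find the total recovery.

$201,188

Statutory damages: 4 × $2,990 = $11,960
Greater of actual damages ($77,380) or statutory damages ($11,960): $77,380
Doubled: 2 × $77,380 = $154,760
Attorney fees: 30% of $154,760 = $46,428
Total before cap: $154,760 + $46,428 = $201,188
Cap at $311,400: $201,188 is within the cap, no reduction.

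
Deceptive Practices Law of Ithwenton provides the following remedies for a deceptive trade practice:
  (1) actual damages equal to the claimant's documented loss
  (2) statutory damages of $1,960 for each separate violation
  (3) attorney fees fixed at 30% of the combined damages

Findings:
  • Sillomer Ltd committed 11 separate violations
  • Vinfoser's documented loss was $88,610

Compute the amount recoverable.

Statutory damages: 11 × $1,960 = $21,560
Combined damages: $88,610 + $21,560 = $110,170
Attorney fees: 30% of $110,170 = $33,051
Total recovery: $110,170 + $33,051 = $143,221

Total recovery: $143,221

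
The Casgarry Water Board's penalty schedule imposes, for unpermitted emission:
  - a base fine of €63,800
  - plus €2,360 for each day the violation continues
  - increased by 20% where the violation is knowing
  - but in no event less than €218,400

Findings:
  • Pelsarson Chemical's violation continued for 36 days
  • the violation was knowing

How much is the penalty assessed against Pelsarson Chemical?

Per-day component: 36 × €2,360 = €84,960
Base plus per-day: €63,800 + €84,960 = €148,760
Enhancement: 20% of €148,760 = €29,752
Enhanced fine: €148,760 + €29,752 = €178,512
Minimum €218,400: €178,512 is below the minimum → €218,400

Civil penalty: €218,400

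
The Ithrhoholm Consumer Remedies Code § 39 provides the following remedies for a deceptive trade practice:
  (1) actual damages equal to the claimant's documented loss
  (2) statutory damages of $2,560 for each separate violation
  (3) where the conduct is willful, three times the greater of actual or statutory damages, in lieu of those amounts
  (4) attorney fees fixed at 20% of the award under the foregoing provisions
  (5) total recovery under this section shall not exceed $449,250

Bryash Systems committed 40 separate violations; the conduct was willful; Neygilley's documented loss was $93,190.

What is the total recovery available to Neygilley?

Statutory damages: 40 × $2,560 = $102,400
Greater of actual damages ($93,190) or statutory damages ($102,400): $102,400
Trebled: 3 × $102,400 = $307,200
Attorney fees: 20% of $307,200 = $61,440
Total before cap: $307,200 + $61,440 = $368,640
Cap at $449,250: $368,640 is within the cap, no reduction.

$368,640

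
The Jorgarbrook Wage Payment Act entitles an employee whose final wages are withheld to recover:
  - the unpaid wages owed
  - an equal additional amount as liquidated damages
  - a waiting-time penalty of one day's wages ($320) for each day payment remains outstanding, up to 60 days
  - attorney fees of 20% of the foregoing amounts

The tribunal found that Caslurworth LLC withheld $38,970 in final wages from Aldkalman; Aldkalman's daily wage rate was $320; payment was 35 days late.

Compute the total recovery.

Total award: $106,968

Liquidated damages (equal amount): $38,970
Penalty days: min(35, 60) = 35
Waiting-time penalty: 35 × $320 = $11,200
Subtotal: $38,970 + $38,970 + $11,200 = $89,140
Attorney fees: 20% of $89,140 = $17,828
Total award: $89,140 + $17,828 = $106,968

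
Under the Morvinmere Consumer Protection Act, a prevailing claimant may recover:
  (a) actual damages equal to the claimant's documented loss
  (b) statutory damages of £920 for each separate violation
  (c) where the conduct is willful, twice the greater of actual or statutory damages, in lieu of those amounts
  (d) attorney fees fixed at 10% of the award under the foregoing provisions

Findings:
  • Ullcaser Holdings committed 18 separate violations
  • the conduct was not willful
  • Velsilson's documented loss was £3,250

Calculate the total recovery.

Statutory damages: 18 × £920 = £16,560
Conduct not willful: the in-lieu enhancement does not apply.
Actual plus statutory damages: £3,250 + £16,560 = £19,810
Attorney fees: 10% of £19,810 = £1,981
Total recovery: £19,810 + £1,981 = £21,791

Total recovery: £21,791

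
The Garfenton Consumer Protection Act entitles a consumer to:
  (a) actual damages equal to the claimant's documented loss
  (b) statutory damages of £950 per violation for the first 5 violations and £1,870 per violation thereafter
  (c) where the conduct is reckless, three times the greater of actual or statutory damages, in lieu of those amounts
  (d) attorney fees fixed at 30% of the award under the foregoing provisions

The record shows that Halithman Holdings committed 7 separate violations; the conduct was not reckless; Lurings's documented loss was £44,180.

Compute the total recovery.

First 5 violations: 5 × £950 = £4,750
Remaining violations: (7 − 5) × £1,870 = £3,740
Statutory damages: £4,750 + £3,740 = £8,490
Conduct not reckless: the in-lieu enhancement does not apply.
Actual plus statutory damages: £44,180 + £8,490 = £52,670
Attorney fees: 30% of £52,670 = £15,801
Total recovery: £52,670 + £15,801 = £68,471

£68,471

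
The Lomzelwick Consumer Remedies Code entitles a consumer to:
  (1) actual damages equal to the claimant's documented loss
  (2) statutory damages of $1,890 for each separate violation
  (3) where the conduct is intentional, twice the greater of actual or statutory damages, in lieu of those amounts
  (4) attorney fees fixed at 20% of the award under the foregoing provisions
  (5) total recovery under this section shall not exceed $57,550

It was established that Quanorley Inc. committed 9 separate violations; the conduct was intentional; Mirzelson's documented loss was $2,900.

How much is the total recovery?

Total recovery: $40,824

Statutory damages: 9 × $1,890 = $17,010
Greater of actual damages ($2,900) or statutory damages ($17,010): $17,010
Doubled: 2 × $17,010 = $34,020
Attorney fees: 20% of $34,020 = $6,804
Total before cap: $34,020 + $6,804 = $40,824
Cap at $57,550: $40,824 is within the cap, no reduction.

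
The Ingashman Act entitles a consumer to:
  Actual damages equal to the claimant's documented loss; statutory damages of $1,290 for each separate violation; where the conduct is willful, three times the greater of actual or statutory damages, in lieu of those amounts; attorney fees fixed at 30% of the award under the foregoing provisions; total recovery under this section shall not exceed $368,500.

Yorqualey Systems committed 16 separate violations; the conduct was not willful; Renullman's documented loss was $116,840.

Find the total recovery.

Statutory damages: 16 × $1,290 = $20,640
Conduct not willful: the in-lieu enhancement does not apply.
Actual plus statutory damages: $116,840 + $20,640 = $137,480
Attorney fees: 30% of $137,480 = $41,244
Total before cap: $137,480 + $41,244 = $178,724
Cap at $368,500: $178,724 is within the cap, no reduction.

$178,724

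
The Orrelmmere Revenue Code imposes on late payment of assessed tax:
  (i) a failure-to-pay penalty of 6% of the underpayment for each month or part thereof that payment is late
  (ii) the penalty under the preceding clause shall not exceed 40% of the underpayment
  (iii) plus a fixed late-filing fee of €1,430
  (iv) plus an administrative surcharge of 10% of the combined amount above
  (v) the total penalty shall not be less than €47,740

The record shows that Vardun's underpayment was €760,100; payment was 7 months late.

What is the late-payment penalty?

Accrued rate: 6% × 7 = 42%, capped at 40% → 40%
Failure-to-pay penalty: 40% of €760,100 = €304,040
Penalty before surcharge: €304,040 + €1,430 = €305,470
Administrative surcharge: 10% of €305,470 = €30,547
Total penalty: €305,470 + €30,547 = €336,017
Minimum €47,740: €336,017 meets the minimum, no increase.

€336,017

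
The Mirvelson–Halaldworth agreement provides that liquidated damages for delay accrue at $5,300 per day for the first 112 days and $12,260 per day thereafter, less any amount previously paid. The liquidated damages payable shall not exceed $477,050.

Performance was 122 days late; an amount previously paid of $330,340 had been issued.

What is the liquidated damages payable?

$385,860

First 112 days: 112 × $5,300 = $593,600
Remaining days: (122 − 112) × $12,260 = $122,600
Accrued per-day damages: $593,600 + $122,600 = $716,200
Less amount previously paid: $716,200 − $330,340 = $385,860
Cap at $477,050: $385,860 is within the cap, no reduction.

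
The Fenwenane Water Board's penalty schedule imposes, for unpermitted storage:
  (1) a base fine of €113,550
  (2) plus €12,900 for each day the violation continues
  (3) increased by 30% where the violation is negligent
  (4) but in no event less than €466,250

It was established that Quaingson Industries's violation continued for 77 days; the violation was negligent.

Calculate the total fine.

Per-day component: 77 × €12,900 = €993,300
Base plus per-day: €113,550 + €993,300 = €1,106,850
Enhancement: 30% of €1,106,850 = €332,055
Enhanced fine: €1,106,850 + €332,055 = €1,438,905
Minimum €466,250: €1,438,905 meets the minimum, no increase.

€1,438,905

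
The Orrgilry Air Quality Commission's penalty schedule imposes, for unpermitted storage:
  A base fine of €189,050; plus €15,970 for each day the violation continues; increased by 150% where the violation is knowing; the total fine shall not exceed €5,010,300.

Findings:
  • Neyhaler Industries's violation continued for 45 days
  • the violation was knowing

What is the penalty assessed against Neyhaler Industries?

Per-day component: 45 × €15,970 = €718,650
Base plus per-day: €189,050 + €718,650 = €907,700
Enhancement: 150% of €907,700 = €1,361,550
Enhanced fine: €907,700 + €1,361,550 = €2,269,250
Cap at €5,010,300: €2,269,250 is within the cap, no reduction.

€2,269,250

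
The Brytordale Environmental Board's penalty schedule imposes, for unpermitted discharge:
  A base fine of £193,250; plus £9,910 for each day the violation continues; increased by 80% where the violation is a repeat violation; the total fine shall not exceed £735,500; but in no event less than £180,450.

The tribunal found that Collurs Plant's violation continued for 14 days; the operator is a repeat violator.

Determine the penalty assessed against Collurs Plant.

Per-day component: 14 × £9,910 = £138,740
Base plus per-day: £193,250 + £138,740 = £331,990
Enhancement: 80% of £331,990 = £265,592
Enhanced fine: £331,990 + £265,592 = £597,582
Cap at £735,500: £597,582 is within the cap, no reduction.
Minimum £180,450: £597,582 meets the minimum, no increase.

£597,582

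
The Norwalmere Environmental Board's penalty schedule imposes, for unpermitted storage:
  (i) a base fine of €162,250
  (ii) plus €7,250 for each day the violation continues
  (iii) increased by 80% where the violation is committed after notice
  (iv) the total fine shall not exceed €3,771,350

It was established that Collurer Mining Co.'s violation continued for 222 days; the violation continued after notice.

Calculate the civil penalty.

Per-day component: 222 × €7,250 = €1,609,500
Base plus per-day: €162,250 + €1,609,500 = €1,771,750
Enhancement: 80% of €1,771,750 = €1,417,400
Enhanced fine: €1,771,750 + €1,417,400 = €3,189,150
Cap at €3,771,350: €3,189,150 is within the cap, no reduction.

€3,189,150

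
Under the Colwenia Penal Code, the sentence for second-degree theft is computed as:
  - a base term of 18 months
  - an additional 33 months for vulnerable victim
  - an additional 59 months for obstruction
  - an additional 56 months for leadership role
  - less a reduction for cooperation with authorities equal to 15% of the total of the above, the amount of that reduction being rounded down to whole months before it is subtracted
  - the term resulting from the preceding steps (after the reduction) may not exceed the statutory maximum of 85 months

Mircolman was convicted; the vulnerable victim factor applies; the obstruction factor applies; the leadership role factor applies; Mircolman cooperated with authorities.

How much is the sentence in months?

Vulnerable victim enhancement: +33 months
Obstruction enhancement: +59 months
Leadership role enhancement: +56 months
Adjusted term: 18 months + 33 months + 59 months + 56 months = 166 months
Cooperation with authorities reduction: 15% of 166 months = 24 months (rounded down)
After reduction: 166 − 24 = 142 months
Cap at 85 months: 142 months exceeds the cap → 85 months

85 months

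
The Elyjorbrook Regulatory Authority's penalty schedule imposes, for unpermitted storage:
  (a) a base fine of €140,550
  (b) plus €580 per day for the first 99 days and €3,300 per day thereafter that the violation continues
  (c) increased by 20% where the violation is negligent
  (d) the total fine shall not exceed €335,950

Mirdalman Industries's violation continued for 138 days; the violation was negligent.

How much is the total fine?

€335,950

First 99 days: 99 × €580 = €57,420
Remaining days: (138 − 99) × €3,300 = €128,700
Per-day component: €57,420 + €128,700 = €186,120
Base plus per-day: €140,550 + €186,120 = €326,670
Enhancement: 20% of €326,670 = €65,334
Enhanced fine: €326,670 + €65,334 = €392,004
Cap at €335,950: €392,004 exceeds the cap → €335,950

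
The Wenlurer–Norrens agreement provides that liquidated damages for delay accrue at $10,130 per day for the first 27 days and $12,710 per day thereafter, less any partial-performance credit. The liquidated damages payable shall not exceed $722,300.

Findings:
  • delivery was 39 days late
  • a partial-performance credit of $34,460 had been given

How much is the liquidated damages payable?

$391,570

First 27 days: 27 × $10,130 = $273,510
Remaining days: (39 − 27) × $12,710 = $152,520
Accrued per-day damages: $273,510 + $152,520 = $426,030
Less partial-performance credit: $426,030 − $34,460 = $391,570
Cap at $722,300: $391,570 is within the cap, no reduction.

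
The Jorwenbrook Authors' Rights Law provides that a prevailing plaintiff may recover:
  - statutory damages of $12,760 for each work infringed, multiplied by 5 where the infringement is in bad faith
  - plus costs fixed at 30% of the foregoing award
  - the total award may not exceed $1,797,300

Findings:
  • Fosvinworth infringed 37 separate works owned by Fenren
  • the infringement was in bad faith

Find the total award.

Statutory damages: 37 × $12,760 = $472,120
Multiplied by 5: 5 × $472,120 = $2,360,600
Costs: 30% of $2,360,600 = $708,180
Award plus costs: $2,360,600 + $708,180 = $3,068,780
Cap at $1,797,300: $3,068,780 exceeds the cap → $1,797,300

$1,797,300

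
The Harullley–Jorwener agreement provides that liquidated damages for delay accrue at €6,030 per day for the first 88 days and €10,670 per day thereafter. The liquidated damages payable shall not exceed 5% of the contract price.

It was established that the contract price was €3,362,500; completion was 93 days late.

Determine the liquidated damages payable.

Liquidated damages: €168,125

First 88 days: 88 × €6,030 = €530,640
Remaining days: (93 − 88) × €10,670 = €53,350
Accrued per-day damages: €530,640 + €53,350 = €583,990
Cap: 5% of €3,362,500 = €168,125
Cap at €168,125: €583,990 exceeds the cap → €168,125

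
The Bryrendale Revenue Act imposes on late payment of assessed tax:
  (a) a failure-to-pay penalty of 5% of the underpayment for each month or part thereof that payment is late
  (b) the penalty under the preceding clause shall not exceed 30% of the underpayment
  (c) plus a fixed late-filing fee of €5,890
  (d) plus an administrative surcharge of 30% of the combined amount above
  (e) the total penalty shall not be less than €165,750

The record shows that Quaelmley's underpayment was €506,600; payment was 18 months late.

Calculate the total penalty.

Accrued rate: 5% × 18 = 90%, capped at 30% → 30%
Failure-to-pay penalty: 30% of €506,600 = €151,980
Penalty before surcharge: €151,980 + €5,890 = €157,870
Administrative surcharge: 30% of €157,870 = €47,361
Total penalty: €157,870 + €47,361 = €205,231
Minimum €165,750: €205,231 meets the minimum, no increase.

€205,231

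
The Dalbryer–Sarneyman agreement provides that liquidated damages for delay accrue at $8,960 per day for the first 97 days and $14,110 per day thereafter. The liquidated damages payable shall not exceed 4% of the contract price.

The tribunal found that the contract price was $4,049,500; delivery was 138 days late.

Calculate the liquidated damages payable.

First 97 days: 97 × $8,960 = $869,120
Remaining days: (138 − 97) × $14,110 = $578,510
Accrued per-day damages: $869,120 + $578,510 = $1,447,630
Cap: 4% of $4,049,500 = $161,980
Cap at $161,980: $1,447,630 exceeds the cap → $161,980

$161,980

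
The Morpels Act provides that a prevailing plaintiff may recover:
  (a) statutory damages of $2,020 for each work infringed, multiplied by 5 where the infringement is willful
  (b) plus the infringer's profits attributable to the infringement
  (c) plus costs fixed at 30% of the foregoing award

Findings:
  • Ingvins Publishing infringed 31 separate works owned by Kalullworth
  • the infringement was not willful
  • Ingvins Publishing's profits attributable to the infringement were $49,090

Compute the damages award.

Statutory damages: 31 × $2,020 = $62,620
Infringement not willful: no ×5 enhancement.
Combined award: $62,620 + $49,090 = $111,710
Costs: 30% of $111,710 = $33,513
Award plus costs: $111,710 + $33,513 = $145,223

$145,223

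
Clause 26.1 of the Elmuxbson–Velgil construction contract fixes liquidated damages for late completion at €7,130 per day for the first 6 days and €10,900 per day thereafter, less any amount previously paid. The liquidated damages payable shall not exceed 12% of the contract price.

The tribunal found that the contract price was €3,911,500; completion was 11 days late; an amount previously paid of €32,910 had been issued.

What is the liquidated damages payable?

€64,370

First 6 days: 6 × €7,130 = €42,780
Remaining days: (11 − 6) × €10,900 = €54,500
Accrued per-day damages: €42,780 + €54,500 = €97,280
Less amount previously paid: €97,280 − €32,910 = €64,370
Cap: 12% of €3,911,500 = €469,380
Cap at €469,380: €64,370 is within the cap, no reduction.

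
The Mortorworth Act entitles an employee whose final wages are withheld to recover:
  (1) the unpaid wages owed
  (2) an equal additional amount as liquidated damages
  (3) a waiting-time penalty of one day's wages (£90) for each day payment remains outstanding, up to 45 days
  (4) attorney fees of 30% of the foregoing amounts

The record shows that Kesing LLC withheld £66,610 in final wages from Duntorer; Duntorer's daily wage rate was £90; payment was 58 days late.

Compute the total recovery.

Liquidated damages (equal amount): £66,610
Penalty days: min(58, 45) = 45
Waiting-time penalty: 45 × £90 = £4,050
Subtotal: £66,610 + £66,610 + £4,050 = £137,270
Attorney fees: 30% of £137,270 = £41,181
Total award: £137,270 + £41,181 = £178,451

£178,451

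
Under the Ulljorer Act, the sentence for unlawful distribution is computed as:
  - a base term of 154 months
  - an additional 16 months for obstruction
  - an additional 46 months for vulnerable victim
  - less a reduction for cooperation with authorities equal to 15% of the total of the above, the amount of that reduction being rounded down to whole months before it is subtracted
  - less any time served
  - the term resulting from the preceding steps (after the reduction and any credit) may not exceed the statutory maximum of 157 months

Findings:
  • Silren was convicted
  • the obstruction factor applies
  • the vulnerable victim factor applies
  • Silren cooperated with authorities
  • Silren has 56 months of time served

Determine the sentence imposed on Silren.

128 months

Obstruction enhancement: +16 months
Vulnerable victim enhancement: +46 months
Adjusted term: 154 months + 16 months + 46 months = 216 months
Cooperation with authorities reduction: 15% of 216 months = 32 months (rounded down)
After reduction: 216 − 32 = 184 months
Less time served: 184 months − 56 months = 128 months
Cap at 157 months: 128 months is within the cap, no reduction.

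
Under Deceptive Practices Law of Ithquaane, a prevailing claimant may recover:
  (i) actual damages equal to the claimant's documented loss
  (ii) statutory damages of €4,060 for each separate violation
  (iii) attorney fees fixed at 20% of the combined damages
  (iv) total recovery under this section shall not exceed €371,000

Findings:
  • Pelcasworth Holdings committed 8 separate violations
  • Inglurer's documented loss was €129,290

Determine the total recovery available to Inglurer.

€194,124

Statutory damages: 8 × €4,060 = €32,480
Combined damages: €129,290 + €32,480 = €161,770
Attorney fees: 20% of €161,770 = €32,354
Total before cap: €161,770 + €32,354 = €194,124
Cap at €371,000: €194,124 is within the cap, no reduction.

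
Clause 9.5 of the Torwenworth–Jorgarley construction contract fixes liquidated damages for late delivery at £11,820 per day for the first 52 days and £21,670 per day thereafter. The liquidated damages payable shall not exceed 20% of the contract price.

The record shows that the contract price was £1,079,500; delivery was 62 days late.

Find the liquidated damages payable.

First 52 days: 52 × £11,820 = £614,640
Remaining days: (62 − 52) × £21,670 = £216,700
Accrued per-day damages: £614,640 + £216,700 = £831,340
Cap: 20% of £1,079,500 = £215,900
Cap at £215,900: £831,340 exceeds the cap → £215,900

Liquidated damages: £215,900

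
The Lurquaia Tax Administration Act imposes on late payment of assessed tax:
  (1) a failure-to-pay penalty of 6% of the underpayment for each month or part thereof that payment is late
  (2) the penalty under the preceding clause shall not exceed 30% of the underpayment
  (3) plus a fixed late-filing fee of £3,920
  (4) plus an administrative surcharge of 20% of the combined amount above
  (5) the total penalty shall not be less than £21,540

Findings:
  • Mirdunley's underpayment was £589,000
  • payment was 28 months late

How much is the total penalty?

£216,744

Accrued rate: 6% × 28 = 168%, capped at 30% → 30%
Failure-to-pay penalty: 30% of £589,000 = £176,700
Penalty before surcharge: £176,700 + £3,920 = £180,620
Administrative surcharge: 20% of £180,620 = £36,124
Total penalty: £180,620 + £36,124 = £216,744
Minimum £21,540: £216,744 meets the minimum, no increase.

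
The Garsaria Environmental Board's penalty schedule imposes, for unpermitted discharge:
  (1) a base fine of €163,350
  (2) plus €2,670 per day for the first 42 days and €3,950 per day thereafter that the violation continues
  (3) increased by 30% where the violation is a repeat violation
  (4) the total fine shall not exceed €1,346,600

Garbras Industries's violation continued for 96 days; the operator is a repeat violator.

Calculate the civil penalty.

€635,427

First 42 days: 42 × €2,670 = €112,140
Remaining days: (96 − 42) × €3,950 = €213,300
Per-day component: €112,140 + €213,300 = €325,440
Base plus per-day: €163,350 + €325,440 = €488,790
Enhancement: 30% of €488,790 = €146,637
Enhanced fine: €488,790 + €146,637 = €635,427
Cap at €1,346,600: €635,427 is within the cap, no reduction.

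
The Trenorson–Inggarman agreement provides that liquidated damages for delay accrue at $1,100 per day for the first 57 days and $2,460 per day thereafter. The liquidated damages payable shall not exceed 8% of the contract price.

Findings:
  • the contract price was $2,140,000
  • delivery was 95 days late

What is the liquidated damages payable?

First 57 days: 57 × $1,100 = $62,700
Remaining days: (95 − 57) × $2,460 = $93,480
Accrued per-day damages: $62,700 + $93,480 = $156,180
Cap: 8% of $2,140,000 = $171,200
Cap at $171,200: $156,180 is within the cap, no reduction.

$156,180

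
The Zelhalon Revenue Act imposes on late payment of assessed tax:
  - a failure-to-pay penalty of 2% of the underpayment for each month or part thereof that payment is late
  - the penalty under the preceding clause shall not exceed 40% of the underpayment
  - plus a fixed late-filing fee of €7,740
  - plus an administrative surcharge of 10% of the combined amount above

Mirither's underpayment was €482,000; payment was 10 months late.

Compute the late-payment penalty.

Accrued rate: 2% × 10 = 20%, capped at 40% → 20%
Failure-to-pay penalty: 20% of €482,000 = €96,400
Penalty before surcharge: €96,400 + €7,740 = €104,140
Administrative surcharge: 10% of €104,140 = €10,414
Total penalty: €104,140 + €10,414 = €114,554

€114,554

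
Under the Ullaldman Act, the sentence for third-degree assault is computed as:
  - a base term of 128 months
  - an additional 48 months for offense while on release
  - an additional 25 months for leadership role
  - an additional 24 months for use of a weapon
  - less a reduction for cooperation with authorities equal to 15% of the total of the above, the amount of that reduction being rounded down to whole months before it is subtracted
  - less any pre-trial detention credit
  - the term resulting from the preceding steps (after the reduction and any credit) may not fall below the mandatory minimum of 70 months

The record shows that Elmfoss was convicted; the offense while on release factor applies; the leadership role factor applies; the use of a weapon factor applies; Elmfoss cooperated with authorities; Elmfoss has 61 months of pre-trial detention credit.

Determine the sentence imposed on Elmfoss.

131 months

Offense while on release enhancement: +48 months
Leadership role enhancement: +25 months
Use of a weapon enhancement: +24 months
Adjusted term: 128 months + 48 months + 25 months + 24 months = 225 months
Cooperation with authorities reduction: 15% of 225 months = 33 months (rounded down)
After reduction: 225 − 33 = 192 months
Less pre-trial detention credit: 192 months − 61 months = 131 months
Minimum 70 months: 131 months meets the minimum, no increase.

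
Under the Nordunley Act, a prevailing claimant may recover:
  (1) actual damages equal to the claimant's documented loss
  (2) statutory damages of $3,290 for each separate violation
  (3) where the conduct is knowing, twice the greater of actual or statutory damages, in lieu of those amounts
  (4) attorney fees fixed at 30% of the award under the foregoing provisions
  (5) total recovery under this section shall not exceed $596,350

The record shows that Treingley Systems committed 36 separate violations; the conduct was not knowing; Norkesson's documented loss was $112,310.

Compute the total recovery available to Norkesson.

Total recovery: $299,975

Statutory damages: 36 × $3,290 = $118,440
Conduct not knowing: the in-lieu enhancement does not apply.
Actual plus statutory damages: $112,310 + $118,440 = $230,750
Attorney fees: 30% of $230,750 = $69,225
Total before cap: $230,750 + $69,225 = $299,975
Cap at $596,350: $299,975 is within the cap, no reduction.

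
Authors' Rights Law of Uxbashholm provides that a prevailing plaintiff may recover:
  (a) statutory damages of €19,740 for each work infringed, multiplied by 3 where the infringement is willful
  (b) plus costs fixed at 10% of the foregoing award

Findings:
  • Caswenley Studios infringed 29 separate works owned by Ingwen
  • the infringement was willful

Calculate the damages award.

Statutory damages: 29 × €19,740 = €572,460
Trebled: 3 × €572,460 = €1,717,380
Costs: 10% of €1,717,380 = €171,738
Award plus costs: €1,717,380 + €171,738 = €1,889,118

€1,889,118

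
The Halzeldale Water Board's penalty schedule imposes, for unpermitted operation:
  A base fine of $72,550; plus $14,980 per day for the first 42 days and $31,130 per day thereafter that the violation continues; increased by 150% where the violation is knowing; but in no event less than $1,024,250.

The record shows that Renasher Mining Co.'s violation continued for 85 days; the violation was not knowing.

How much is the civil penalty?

First 42 days: 42 × $14,980 = $629,160
Remaining days: (85 − 42) × $31,130 = $1,338,590
Per-day component: $629,160 + $1,338,590 = $1,967,750
Base plus per-day: $72,550 + $1,967,750 = $2,040,300
The violation was not knowing: no 150% increase.
Minimum $1,024,250: $2,040,300 meets the minimum, no increase.

$2,040,300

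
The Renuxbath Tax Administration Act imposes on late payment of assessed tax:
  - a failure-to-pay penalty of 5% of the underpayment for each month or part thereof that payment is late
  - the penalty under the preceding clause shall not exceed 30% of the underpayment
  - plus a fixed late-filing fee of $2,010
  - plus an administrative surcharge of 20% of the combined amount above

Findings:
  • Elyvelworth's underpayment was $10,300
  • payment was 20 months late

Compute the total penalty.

$6,120

Accrued rate: 5% × 20 = 100%, capped at 30% → 30%
Failure-to-pay penalty: 30% of $10,300 = $3,090
Penalty before surcharge: $3,090 + $2,010 = $5,100
Administrative surcharge: 20% of $5,100 = $1,020
Total penalty: $5,100 + $1,020 = $6,120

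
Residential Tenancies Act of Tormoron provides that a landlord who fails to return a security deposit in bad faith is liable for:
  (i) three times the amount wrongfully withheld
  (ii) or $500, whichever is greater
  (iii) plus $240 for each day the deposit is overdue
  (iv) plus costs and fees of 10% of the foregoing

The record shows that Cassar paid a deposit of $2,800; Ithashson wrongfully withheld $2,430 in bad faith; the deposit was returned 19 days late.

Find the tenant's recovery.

$13,035

Trebled: 3 × $2,430 = $7,290
Minimum $500: $7,290 meets the minimum, no increase.
Late-return penalty: 19 × $240 = $4,560
Damages plus late penalty: $7,290 + $4,560 = $11,850
Costs and fees: 10% of $11,850 = $1,185
Total recovery: $11,850 + $1,185 = $13,035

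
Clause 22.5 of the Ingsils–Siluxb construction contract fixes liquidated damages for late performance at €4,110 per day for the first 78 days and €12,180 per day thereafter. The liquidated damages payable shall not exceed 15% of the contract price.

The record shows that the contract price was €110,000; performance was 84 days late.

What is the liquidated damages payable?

€16,500

First 78 days: 78 × €4,110 = €320,580
Remaining days: (84 − 78) × €12,180 = €73,080
Accrued per-day damages: €320,580 + €73,080 = €393,660
Cap: 15% of €110,000 = €16,500
Cap at €16,500: €393,660 exceeds the cap → €16,500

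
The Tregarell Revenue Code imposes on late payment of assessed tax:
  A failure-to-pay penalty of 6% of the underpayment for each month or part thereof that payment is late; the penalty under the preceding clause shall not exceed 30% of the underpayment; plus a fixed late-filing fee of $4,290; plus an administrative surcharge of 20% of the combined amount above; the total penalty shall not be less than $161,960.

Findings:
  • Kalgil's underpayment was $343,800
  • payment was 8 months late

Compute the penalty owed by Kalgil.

Accrued rate: 6% × 8 = 48%, capped at 30% → 30%
Failure-to-pay penalty: 30% of $343,800 = $103,140
Penalty before surcharge: $103,140 + $4,290 = $107,430
Administrative surcharge: 20% of $107,430 = $21,486
Total penalty: $107,430 + $21,486 = $128,916
Minimum $161,960: $128,916 is below the minimum → $161,960

$161,960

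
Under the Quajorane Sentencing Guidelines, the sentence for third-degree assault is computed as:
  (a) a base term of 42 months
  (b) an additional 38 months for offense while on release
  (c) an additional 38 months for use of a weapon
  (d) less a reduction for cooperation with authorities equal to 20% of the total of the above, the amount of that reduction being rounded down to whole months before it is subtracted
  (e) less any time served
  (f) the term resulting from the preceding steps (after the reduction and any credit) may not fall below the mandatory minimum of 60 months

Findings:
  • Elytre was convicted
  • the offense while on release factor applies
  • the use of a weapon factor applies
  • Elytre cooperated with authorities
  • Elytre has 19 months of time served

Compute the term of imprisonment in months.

76 months

Offense while on release enhancement: +38 months
Use of a weapon enhancement: +38 months
Adjusted term: 42 months + 38 months + 38 months = 118 months
Cooperation with authorities reduction: 20% of 118 months = 23 months (rounded down)
After reduction: 118 − 23 = 95 months
Less time served: 95 months − 19 months = 76 months
Minimum 60 months: 76 months meets the minimum, no increase.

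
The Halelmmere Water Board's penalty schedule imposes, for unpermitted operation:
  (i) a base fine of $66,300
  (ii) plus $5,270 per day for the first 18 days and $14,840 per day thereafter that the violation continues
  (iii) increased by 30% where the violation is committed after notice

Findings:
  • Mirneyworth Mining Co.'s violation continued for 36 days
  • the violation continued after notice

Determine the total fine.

$556,764

First 18 days: 18 × $5,270 = $94,860
Remaining days: (36 − 18) × $14,840 = $267,120
Per-day component: $94,860 + $267,120 = $361,980
Base plus per-day: $66,300 + $361,980 = $428,280
Enhancement: 30% of $428,280 = $128,484
Enhanced fine: $428,280 + $128,484 = $556,764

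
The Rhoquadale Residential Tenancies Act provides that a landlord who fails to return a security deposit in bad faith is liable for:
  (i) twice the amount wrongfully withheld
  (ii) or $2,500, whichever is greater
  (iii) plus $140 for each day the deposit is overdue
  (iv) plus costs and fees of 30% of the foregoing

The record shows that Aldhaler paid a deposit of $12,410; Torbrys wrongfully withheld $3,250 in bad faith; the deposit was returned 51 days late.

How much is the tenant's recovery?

Doubled: 2 × $3,250 = $6,500
Minimum $2,500: $6,500 meets the minimum, no increase.
Late-return penalty: 51 × $140 = $7,140
Damages plus late penalty: $6,500 + $7,140 = $13,640
Costs and fees: 30% of $13,640 = $4,092
Total recovery: $13,640 + $4,092 = $17,732

Recovery: $17,732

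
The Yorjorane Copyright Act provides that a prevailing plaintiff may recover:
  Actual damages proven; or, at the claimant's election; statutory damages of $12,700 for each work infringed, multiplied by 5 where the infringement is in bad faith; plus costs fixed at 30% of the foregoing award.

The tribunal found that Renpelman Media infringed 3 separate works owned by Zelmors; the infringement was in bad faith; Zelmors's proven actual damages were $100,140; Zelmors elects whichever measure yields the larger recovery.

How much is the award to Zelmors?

$247,650

Statutory damages: 3 × $12,700 = $38,100
Multiplied by 5: 5 × $38,100 = $190,500
Greater of actual damages ($100,140) or enhanced statutory damages ($190,500): $190,500
Costs: 30% of $190,500 = $57,150
Award plus costs: $190,500 + $57,150 = $247,650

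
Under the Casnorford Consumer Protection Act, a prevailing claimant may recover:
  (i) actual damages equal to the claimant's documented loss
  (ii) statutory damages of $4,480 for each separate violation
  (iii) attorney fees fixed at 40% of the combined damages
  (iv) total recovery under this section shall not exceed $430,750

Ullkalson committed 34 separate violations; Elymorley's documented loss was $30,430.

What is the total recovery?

Total recovery: $255,850

Statutory damages: 34 × $4,480 = $152,320
Combined damages: $30,430 + $152,320 = $182,750
Attorney fees: 40% of $182,750 = $73,100
Total before cap: $182,750 + $73,100 = $255,850
Cap at $430,750: $255,850 is within the cap, no reduction.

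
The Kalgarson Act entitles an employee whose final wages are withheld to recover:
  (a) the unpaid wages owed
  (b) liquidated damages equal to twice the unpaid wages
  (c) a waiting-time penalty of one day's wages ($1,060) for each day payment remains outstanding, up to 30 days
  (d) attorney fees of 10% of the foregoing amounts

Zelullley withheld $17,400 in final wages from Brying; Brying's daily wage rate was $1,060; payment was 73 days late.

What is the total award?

$92,400

Doubled: 2 × $17,400 = $34,800
Penalty days: min(73, 30) = 30
Waiting-time penalty: 30 × $1,060 = $31,800
Subtotal: $17,400 + $34,800 + $31,800 = $84,000
Attorney fees: 10% of $84,000 = $8,400
Total award: $84,000 + $8,400 = $92,400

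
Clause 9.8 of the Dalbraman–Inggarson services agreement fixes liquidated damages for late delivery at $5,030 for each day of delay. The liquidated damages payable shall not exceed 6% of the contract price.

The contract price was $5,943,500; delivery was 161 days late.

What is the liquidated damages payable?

$356,610

Per-day damages: 161 × $5,030 = $809,830
Cap: 6% of $5,943,500 = $356,610
Cap at $356,610: $809,830 exceeds the cap → $356,610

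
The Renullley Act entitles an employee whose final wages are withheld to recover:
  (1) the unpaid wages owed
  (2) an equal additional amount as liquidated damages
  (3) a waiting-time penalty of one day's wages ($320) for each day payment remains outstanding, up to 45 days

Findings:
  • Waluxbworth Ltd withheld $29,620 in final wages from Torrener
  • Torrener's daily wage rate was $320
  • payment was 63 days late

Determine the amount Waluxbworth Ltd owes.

Liquidated damages (equal amount): $29,620
Penalty days: min(63, 45) = 45
Waiting-time penalty: 45 × $320 = $14,400
Total award: $29,620 + $29,620 + $14,400 = $73,640

$73,640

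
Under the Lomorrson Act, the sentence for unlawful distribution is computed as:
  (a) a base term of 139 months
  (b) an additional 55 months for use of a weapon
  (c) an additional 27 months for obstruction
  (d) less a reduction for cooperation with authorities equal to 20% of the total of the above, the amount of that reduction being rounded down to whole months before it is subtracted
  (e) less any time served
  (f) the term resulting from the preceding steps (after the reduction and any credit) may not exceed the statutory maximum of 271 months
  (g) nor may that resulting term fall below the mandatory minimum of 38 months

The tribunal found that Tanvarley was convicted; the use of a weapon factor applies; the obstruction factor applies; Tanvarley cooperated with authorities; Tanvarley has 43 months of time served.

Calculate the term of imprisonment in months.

134 months

Use of a weapon enhancement: +55 months
Obstruction enhancement: +27 months
Adjusted term: 139 months + 55 months + 27 months = 221 months
Cooperation with authorities reduction: 20% of 221 months = 44 months (rounded down)
After reduction: 221 − 44 = 177 months
Less time served: 177 months − 43 months = 134 months
Cap at 271 months: 134 months is within the cap, no reduction.
Minimum 38 months: 134 months meets the minimum, no increase.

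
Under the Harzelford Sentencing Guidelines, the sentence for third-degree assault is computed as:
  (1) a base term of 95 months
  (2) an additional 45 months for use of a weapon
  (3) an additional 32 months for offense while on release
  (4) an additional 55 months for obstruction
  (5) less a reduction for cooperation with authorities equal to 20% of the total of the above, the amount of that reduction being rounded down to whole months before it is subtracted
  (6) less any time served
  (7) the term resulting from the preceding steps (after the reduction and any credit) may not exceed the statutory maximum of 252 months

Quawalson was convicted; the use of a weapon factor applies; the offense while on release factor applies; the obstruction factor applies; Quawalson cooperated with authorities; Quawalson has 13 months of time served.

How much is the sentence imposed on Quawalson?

Use of a weapon enhancement: +45 months
Offense while on release enhancement: +32 months
Obstruction enhancement: +55 months
Adjusted term: 95 months + 45 months + 32 months + 55 months = 227 months
Cooperation with authorities reduction: 20% of 227 months = 45 months (rounded down)
After reduction: 227 − 45 = 182 months
Less time served: 182 months − 13 months = 169 months
Cap at 252 months: 169 months is within the cap, no reduction.

Sentence: 169 months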